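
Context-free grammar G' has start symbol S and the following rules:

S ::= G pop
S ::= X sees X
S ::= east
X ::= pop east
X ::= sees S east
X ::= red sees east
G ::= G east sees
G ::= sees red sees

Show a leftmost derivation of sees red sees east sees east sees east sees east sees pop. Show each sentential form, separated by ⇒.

S ⇒ G pop ⇒ G east sees pop ⇒ G east sees east sees pop ⇒ G east sees east sees east sees pop ⇒ G east sees east sees east sees east sees pop ⇒ sees red sees east sees east sees east sees east sees pop

S ⇒ G pop   [S ::= G pop]
G pop ⇒ G east sees pop   [G ::= G east sees]
G east sees pop ⇒ G east sees east sees pop   [G ::= G east sees]
G east sees east sees pop ⇒ G east sees east sees east sees pop   [G ::= G east sees]
G east sees east sees east sees pop ⇒ G east sees east sees east sees east sees pop   [G ::= G east sees]
G east sees east sees east sees east sees pop ⇒ sees red sees east sees east sees east sees east sees pop   [G ::= sees red sees]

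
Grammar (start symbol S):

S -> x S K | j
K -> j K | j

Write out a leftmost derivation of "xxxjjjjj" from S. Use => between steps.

S => xSK => xxSKK => xxxSKKK => xxxjKKK => xxxjjKKK => xxxjjjKK => xxxjjjjK => xxxjjjjj

S => xSK   [S -> x S K]
xSK => xxSKK   [S -> x S K]
xxSKK => xxxSKKK   [S -> x S K]
xxxSKKK => xxxjKKK   [S -> j]
xxxjKKK => xxxjjKKK   [K -> j K]
xxxjjKKK => xxxjjjKK   [K -> j]
xxxjjjKK => xxxjjjjK   [K -> j]
xxxjjjjK => xxxjjjjj   [K -> j]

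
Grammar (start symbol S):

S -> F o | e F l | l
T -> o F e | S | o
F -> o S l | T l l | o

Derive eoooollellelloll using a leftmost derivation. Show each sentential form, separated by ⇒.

S ⇒ eFl ⇒ eoSll ⇒ eoFoll ⇒ eoTlloll ⇒ eooFelloll ⇒ eooTllelloll ⇒ eoooFellelloll ⇒ eoooTllellelloll ⇒ eoooollellelloll

S ⇒ eFl   [S -> e F l]
eFl ⇒ eoSll   [F -> o S l]
eoSll ⇒ eoFoll   [S -> F o]
eoFoll ⇒ eoTlloll   [F -> T l l]
eoTlloll ⇒ eooFelloll   [T -> o F e]
eooFelloll ⇒ eooTllelloll   [F -> T l l]
eooTllelloll ⇒ eoooFellelloll   [T -> o F e]
eoooFellelloll ⇒ eoooTllellelloll   [F -> T l l]
eoooTllellelloll ⇒ eoooollellelloll   [T -> o]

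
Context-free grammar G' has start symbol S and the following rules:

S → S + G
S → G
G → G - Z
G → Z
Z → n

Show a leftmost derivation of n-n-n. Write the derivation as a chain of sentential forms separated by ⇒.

S ⇒ G ⇒ G-Z ⇒ G-Z-Z ⇒ Z-Z-Z ⇒ n-Z-Z ⇒ n-n-Z ⇒ n-n-n

S ⇒ G   [S → G]
G ⇒ G-Z   [G → G - Z]
G-Z ⇒ G-Z-Z   [G → G - Z]
G-Z-Z ⇒ Z-Z-Z   [G → Z]
Z-Z-Z ⇒ n-Z-Z   [Z → n]
n-Z-Z ⇒ n-n-Z   [Z → n]
n-n-Z ⇒ n-n-n   [Z → n]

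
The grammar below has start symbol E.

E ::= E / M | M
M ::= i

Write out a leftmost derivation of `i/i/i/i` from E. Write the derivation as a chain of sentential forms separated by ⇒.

E ⇒ E/M ⇒ E/M/M ⇒ E/M/M/M ⇒ M/M/M/M ⇒ i/M/M/M ⇒ i/i/M/M ⇒ i/i/i/M ⇒ i/i/i/i

E ⇒ E/M   [E ::= E / M]
E/M ⇒ E/M/M   [E ::= E / M]
E/M/M ⇒ E/M/M/M   [E ::= E / M]
E/M/M/M ⇒ M/M/M/M   [E ::= M]
M/M/M/M ⇒ i/M/M/M   [M ::= i]
i/M/M/M ⇒ i/i/M/M   [M ::= i]
i/i/M/M ⇒ i/i/i/M   [M ::= i]
i/i/i/M ⇒ i/i/i/i   [M ::= i]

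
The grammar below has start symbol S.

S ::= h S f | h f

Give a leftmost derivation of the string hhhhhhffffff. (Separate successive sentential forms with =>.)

S=>hSf=>hhSff=>hhhSfff=>hhhhSffff=>hhhhhSfffff=>hhhhhhffffff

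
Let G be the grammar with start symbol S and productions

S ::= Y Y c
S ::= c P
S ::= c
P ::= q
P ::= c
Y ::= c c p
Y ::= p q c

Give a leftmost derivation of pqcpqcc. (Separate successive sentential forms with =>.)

S => YYc => pqcYc => pqcpqcc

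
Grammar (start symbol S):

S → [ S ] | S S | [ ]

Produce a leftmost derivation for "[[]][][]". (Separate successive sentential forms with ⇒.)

S ⇒ SS ⇒ SSS ⇒ [S]SS ⇒ [[]]SS ⇒ [[]][]S ⇒ [[]][][]

S ⇒ SS   [S → S S]
SS ⇒ SSS   [S → S S]
SSS ⇒ [S]SS   [S → [ S ]]
[S]SS ⇒ [[]]SS   [S → [ ]]
[[]]SS ⇒ [[]][]S   [S → [ ]]
[[]][]S ⇒ [[]][][]   [S → [ ]]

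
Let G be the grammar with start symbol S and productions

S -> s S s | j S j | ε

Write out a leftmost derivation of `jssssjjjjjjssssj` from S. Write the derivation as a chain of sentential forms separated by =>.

S => jSj => jsSsj => jssSssj => jsssSsssj => jssssSssssj => jssssjSjssssj => jssssjjSjjssssj => jssssjjjSjjjssssj => jssssjjjjjjssssj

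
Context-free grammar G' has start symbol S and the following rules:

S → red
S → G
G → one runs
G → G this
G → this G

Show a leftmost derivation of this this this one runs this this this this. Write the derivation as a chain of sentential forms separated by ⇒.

S ⇒ G ⇒ G this ⇒ this G this ⇒ this G this this ⇒ this this G this this ⇒ this this this G this this ⇒ this this this G this this this ⇒ this this this G this this this this ⇒ this this this one runs this this this this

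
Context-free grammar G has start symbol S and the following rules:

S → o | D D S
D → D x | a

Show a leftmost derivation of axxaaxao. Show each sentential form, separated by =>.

S=>DDS=>DxDS=>DxxDS=>axxDS=>axxaS=>axxaDDS=>axxaDxDS=>axxaaxDS=>axxaaxaS=>axxaaxao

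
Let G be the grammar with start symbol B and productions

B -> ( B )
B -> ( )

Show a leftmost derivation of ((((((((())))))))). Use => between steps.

B => (B)   [B -> ( B )]
(B) => ((B))   [B -> ( B )]
((B)) => (((B)))   [B -> ( B )]
(((B))) => ((((B))))   [B -> ( B )]
((((B)))) => (((((B)))))   [B -> ( B )]
(((((B))))) => ((((((B))))))   [B -> ( B )]
((((((B)))))) => (((((((B)))))))   [B -> ( B )]
(((((((B))))))) => ((((((((B))))))))   [B -> ( B )]
((((((((B)))))))) => ((((((((()))))))))   [B -> ( )]

B=>(B)=>((B))=>(((B)))=>((((B))))=>(((((B)))))=>((((((B))))))=>(((((((B)))))))=>((((((((B))))))))=>((((((((()))))))))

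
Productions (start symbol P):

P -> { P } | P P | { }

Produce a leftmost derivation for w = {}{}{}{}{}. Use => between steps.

P => PP   [P -> P P]
PP => PPP   [P -> P P]
PPP => {}PP   [P -> { }]
{}PP => {}PPP   [P -> P P]
{}PPP => {}PPPP   [P -> P P]
{}PPPP => {}{}PPP   [P -> { }]
{}{}PPP => {}{}{}PP   [P -> { }]
{}{}{}PP => {}{}{}{}P   [P -> { }]
{}{}{}{}P => {}{}{}{}{}   [P -> { }]

P => PP => PPP => {}PP => {}PPP => {}PPPP => {}{}PPP => {}{}{}PP => {}{}{}{}P => {}{}{}{}{}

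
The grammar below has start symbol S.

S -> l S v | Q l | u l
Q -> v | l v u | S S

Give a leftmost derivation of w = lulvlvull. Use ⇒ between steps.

S ⇒ Ql   [S -> Q l]
Ql ⇒ SSl   [Q -> S S]
SSl ⇒ lSvSl   [S -> l S v]
lSvSl ⇒ lulvSl   [S -> u l]
lulvSl ⇒ lulvQll   [S -> Q l]
lulvQll ⇒ lulvlvull   [Q -> l v u]

S ⇒ Ql ⇒ SSl ⇒ lSvSl ⇒ lulvSl ⇒ lulvQll ⇒ lulvlvull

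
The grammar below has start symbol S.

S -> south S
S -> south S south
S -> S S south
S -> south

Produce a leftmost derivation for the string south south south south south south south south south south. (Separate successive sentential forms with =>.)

S => S S south => south S south S south => south S S south south S south => south south S south south S south => south south south S south south S south => south south south south S south south south S south => south south south south south south south south S south => south south south south south south south south south south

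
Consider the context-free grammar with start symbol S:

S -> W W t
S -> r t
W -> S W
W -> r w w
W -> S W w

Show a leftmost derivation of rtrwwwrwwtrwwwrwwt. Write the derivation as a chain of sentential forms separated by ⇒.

S ⇒ WWt ⇒ SWwWt ⇒ WWtWwWt ⇒ SWwWtWwWt ⇒ rtWwWtWwWt ⇒ rtrwwwWtWwWt ⇒ rtrwwwrwwtWwWt ⇒ rtrwwwrwwtrwwwWt ⇒ rtrwwwrwwtrwwwrwwt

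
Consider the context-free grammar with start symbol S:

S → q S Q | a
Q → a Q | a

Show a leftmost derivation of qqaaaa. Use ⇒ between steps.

S ⇒ qSQ ⇒ qqSQQ ⇒ qqaQQ ⇒ qqaaQQ ⇒ qqaaaQ ⇒ qqaaaa

S ⇒ qSQ   [S → q S Q]
qSQ ⇒ qqSQQ   [S → q S Q]
qqSQQ ⇒ qqaQQ   [S → a]
qqaQQ ⇒ qqaaQQ   [Q → a Q]
qqaaQQ ⇒ qqaaaQ   [Q → a]
qqaaaQ ⇒ qqaaaa   [Q → a]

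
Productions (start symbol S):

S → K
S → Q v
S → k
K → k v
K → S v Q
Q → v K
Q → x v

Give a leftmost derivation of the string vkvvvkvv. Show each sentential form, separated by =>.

S => Qv   [S → Q v]
Qv => vKv   [Q → v K]
vKv => vSvQv   [K → S v Q]
vSvQv => vKvQv   [S → K]
vKvQv => vkvvQv   [K → k v]
vkvvQv => vkvvvKv   [Q → v K]
vkvvvKv => vkvvvkvv   [K → k v]

S => Qv => vKv => vSvQv => vKvQv => vkvvQv => vkvvvKv => vkvvvkvv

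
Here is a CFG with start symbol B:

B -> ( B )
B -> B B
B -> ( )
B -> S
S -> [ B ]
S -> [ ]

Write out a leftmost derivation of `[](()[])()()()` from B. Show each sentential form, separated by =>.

B=>BB=>SB=>[]B=>[]BB=>[]BBB=>[]BBBB=>[](B)BBB=>[](BB)BBB=>[](()B)BBB=>[](()S)BBB=>[](()[])BBB=>[](()[])()BB=>[](()[])()()B=>[](()[])()()()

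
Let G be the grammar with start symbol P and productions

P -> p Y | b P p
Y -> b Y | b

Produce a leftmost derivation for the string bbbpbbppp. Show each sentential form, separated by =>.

P => bPp   [P -> b P p]
bPp => bbPpp   [P -> b P p]
bbPpp => bbbPppp   [P -> b P p]
bbbPppp => bbbpYppp   [P -> p Y]
bbbpYppp => bbbpbYppp   [Y -> b Y]
bbbpbYppp => bbbpbbppp   [Y -> b]

P=>bPp=>bbPpp=>bbbPppp=>bbbpYppp=>bbbpbYppp=>bbbpbbppp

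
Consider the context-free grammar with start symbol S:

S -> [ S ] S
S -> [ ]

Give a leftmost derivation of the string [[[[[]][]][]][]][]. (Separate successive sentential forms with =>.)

S => [S]S   [S -> [ S ] S]
[S]S => [[S]S]S   [S -> [ S ] S]
[[S]S]S => [[[S]S]S]S   [S -> [ S ] S]
[[[S]S]S]S => [[[[S]S]S]S]S   [S -> [ S ] S]
[[[[S]S]S]S]S => [[[[[]]S]S]S]S   [S -> [ ]]
[[[[[]]S]S]S]S => [[[[[]][]]S]S]S   [S -> [ ]]
[[[[[]][]]S]S]S => [[[[[]][]][]]S]S   [S -> [ ]]
[[[[[]][]][]]S]S => [[[[[]][]][]][]]S   [S -> [ ]]
[[[[[]][]][]][]]S => [[[[[]][]][]][]][]   [S -> [ ]]

S => [S]S => [[S]S]S => [[[S]S]S]S => [[[[S]S]S]S]S => [[[[[]]S]S]S]S => [[[[[]][]]S]S]S => [[[[[]][]][]]S]S => [[[[[]][]][]][]]S => [[[[[]][]][]][]][]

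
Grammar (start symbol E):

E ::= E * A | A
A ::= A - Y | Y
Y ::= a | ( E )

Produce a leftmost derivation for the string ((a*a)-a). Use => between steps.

E => A   [E ::= A]
A => Y   [A ::= Y]
Y => (E)   [Y ::= ( E )]
(E) => (A)   [E ::= A]
(A) => (A-Y)   [A ::= A - Y]
(A-Y) => (Y-Y)   [A ::= Y]
(Y-Y) => ((E)-Y)   [Y ::= ( E )]
((E)-Y) => ((E*A)-Y)   [E ::= E * A]
((E*A)-Y) => ((A*A)-Y)   [E ::= A]
((A*A)-Y) => ((Y*A)-Y)   [A ::= Y]
((Y*A)-Y) => ((a*A)-Y)   [Y ::= a]
((a*A)-Y) => ((a*Y)-Y)   [A ::= Y]
((a*Y)-Y) => ((a*a)-Y)   [Y ::= a]
((a*a)-Y) => ((a*a)-a)   [Y ::= a]

E => A => Y => (E) => (A) => (A-Y) => (Y-Y) => ((E)-Y) => ((E*A)-Y) => ((A*A)-Y) => ((Y*A)-Y) => ((a*A)-Y) => ((a*Y)-Y) => ((a*a)-Y) => ((a*a)-a)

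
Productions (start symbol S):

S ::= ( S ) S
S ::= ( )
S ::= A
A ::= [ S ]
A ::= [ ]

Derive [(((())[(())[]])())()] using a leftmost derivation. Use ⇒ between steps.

S ⇒ A ⇒ [S] ⇒ [(S)S] ⇒ [((S)S)S] ⇒ [(((S)S)S)S] ⇒ [(((())S)S)S] ⇒ [(((())A)S)S] ⇒ [(((())[S])S)S] ⇒ [(((())[(S)S])S)S] ⇒ [(((())[(())S])S)S] ⇒ [(((())[(())A])S)S] ⇒ [(((())[(())[]])S)S] ⇒ [(((())[(())[]])())S] ⇒ [(((())[(())[]])())()]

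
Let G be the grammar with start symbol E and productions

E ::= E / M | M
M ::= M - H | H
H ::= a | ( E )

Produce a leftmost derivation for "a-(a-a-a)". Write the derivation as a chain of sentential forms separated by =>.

E => M => M-H => H-H => a-H => a-(E) => a-(M) => a-(M-H) => a-(M-H-H) => a-(H-H-H) => a-(a-H-H) => a-(a-a-H) => a-(a-a-a)

E => M   [E ::= M]
M => M-H   [M ::= M - H]
M-H => H-H   [M ::= H]
H-H => a-H   [H ::= a]
a-H => a-(E)   [H ::= ( E )]
a-(E) => a-(M)   [E ::= M]
a-(M) => a-(M-H)   [M ::= M - H]
a-(M-H) => a-(M-H-H)   [M ::= M - H]
a-(M-H-H) => a-(H-H-H)   [M ::= H]
a-(H-H-H) => a-(a-H-H)   [H ::= a]
a-(a-H-H) => a-(a-a-H)   [H ::= a]
a-(a-a-H) => a-(a-a-a)   [H ::= a]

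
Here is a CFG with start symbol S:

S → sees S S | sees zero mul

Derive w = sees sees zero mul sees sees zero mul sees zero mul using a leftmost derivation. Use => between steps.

S => sees S S => sees sees zero mul S => sees sees zero mul sees S S => sees sees zero mul sees sees zero mul S => sees sees zero mul sees sees zero mul sees zero mul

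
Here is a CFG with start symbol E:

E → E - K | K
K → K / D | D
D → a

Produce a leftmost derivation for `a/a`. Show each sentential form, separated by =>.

E => K => K/D => D/D => a/D => a/a

E => K   [E → K]
K => K/D   [K → K / D]
K/D => D/D   [K → D]
D/D => a/D   [D → a]
a/D => a/a   [D → a]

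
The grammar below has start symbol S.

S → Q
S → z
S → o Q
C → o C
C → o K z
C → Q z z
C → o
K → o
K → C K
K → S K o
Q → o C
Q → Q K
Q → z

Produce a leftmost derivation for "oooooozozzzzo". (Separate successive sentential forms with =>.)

S=>oQ=>oQK=>ooCK=>ooQzzK=>oooCzzK=>oooQzzzzK=>oooQKzzzzK=>ooooCKzzzzK=>oooooKzKzzzzK=>oooooozKzzzzK=>oooooozozzzzK=>oooooozozzzzo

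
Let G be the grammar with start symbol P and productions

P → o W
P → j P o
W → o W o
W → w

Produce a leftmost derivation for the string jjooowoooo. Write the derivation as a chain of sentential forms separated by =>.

P => jPo => jjPoo => jjoWoo => jjooWooo => jjoooWoooo => jjooowoooo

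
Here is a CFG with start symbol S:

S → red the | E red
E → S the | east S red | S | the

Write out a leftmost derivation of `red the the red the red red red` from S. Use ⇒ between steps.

S ⇒ E red ⇒ S red ⇒ E red red ⇒ S red red ⇒ E red red red ⇒ S the red red red ⇒ E red the red red red ⇒ S the red the red red red ⇒ red the the red the red red red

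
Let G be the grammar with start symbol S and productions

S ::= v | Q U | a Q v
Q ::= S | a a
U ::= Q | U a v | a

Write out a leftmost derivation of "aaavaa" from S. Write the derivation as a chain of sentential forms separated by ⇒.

S ⇒ QU   [S ::= Q U]
QU ⇒ SU   [Q ::= S]
SU ⇒ aQvU   [S ::= a Q v]
aQvU ⇒ aaavU   [Q ::= a a]
aaavU ⇒ aaavQ   [U ::= Q]
aaavQ ⇒ aaavaa   [Q ::= a a]

S⇒QU⇒SU⇒aQvU⇒aaavU⇒aaavQ⇒aaavaa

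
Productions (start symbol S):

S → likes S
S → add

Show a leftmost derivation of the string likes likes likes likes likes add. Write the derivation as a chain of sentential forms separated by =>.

S => likes S   [S → likes S]
likes S => likes likes S   [S → likes S]
likes likes S => likes likes likes S   [S → likes S]
likes likes likes S => likes likes likes likes S   [S → likes S]
likes likes likes likes S => likes likes likes likes likes S   [S → likes S]
likes likes likes likes likes S => likes likes likes likes likes add   [S → add]

S => likes S => likes likes S => likes likes likes S => likes likes likes likes S => likes likes likes likes likes S => likes likes likes likes likes add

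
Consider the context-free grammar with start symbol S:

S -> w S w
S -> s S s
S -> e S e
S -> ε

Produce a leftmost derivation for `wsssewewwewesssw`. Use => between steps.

S => wSw => wsSsw => wssSssw => wsssSsssw => wssseSesssw => wsssewSwesssw => wssseweSewesssw => wsssewewSwewesssw => wsssewewwewesssw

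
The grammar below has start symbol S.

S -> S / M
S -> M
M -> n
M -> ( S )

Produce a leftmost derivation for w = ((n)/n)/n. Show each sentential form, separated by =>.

S=>S/M=>M/M=>(S)/M=>(S/M)/M=>(M/M)/M=>((S)/M)/M=>((M)/M)/M=>((n)/M)/M=>((n)/n)/M=>((n)/n)/n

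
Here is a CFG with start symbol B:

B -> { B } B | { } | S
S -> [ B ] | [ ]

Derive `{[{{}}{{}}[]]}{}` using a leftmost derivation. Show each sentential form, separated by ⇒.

B ⇒ {B}B   [B -> { B } B]
{B}B ⇒ {S}B   [B -> S]
{S}B ⇒ {[B]}B   [S -> [ B ]]
{[B]}B ⇒ {[{B}B]}B   [B -> { B } B]
{[{B}B]}B ⇒ {[{{}}B]}B   [B -> { }]
{[{{}}B]}B ⇒ {[{{}}{B}B]}B   [B -> { B } B]
{[{{}}{B}B]}B ⇒ {[{{}}{{}}B]}B   [B -> { }]
{[{{}}{{}}B]}B ⇒ {[{{}}{{}}S]}B   [B -> S]
{[{{}}{{}}S]}B ⇒ {[{{}}{{}}[]]}B   [S -> [ ]]
{[{{}}{{}}[]]}B ⇒ {[{{}}{{}}[]]}{}   [B -> { }]

B ⇒ {B}B ⇒ {S}B ⇒ {[B]}B ⇒ {[{B}B]}B ⇒ {[{{}}B]}B ⇒ {[{{}}{B}B]}B ⇒ {[{{}}{{}}B]}B ⇒ {[{{}}{{}}S]}B ⇒ {[{{}}{{}}[]]}B ⇒ {[{{}}{{}}[]]}{}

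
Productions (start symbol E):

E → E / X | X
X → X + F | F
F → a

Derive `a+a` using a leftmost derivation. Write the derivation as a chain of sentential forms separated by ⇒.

E ⇒ X   [E → X]
X ⇒ X+F   [X → X + F]
X+F ⇒ F+F   [X → F]
F+F ⇒ a+F   [F → a]
a+F ⇒ a+a   [F → a]

E⇒X⇒X+F⇒F+F⇒a+F⇒a+a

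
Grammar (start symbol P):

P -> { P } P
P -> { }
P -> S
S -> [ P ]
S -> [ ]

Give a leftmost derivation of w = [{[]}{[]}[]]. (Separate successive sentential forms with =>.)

P => S => [P] => [{P}P] => [{S}P] => [{[]}P] => [{[]}{P}P] => [{[]}{S}P] => [{[]}{[]}P] => [{[]}{[]}S] => [{[]}{[]}[]]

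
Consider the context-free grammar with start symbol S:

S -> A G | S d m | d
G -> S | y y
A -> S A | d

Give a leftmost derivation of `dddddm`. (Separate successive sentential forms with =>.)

S => AG   [S -> A G]
AG => SAG   [A -> S A]
SAG => AGAG   [S -> A G]
AGAG => dGAG   [A -> d]
dGAG => dSAG   [G -> S]
dSAG => ddAG   [S -> d]
ddAG => dddG   [A -> d]
dddG => dddS   [G -> S]
dddS => dddSdm   [S -> S d m]
dddSdm => dddddm   [S -> d]

S => AG => SAG => AGAG => dGAG => dSAG => ddAG => dddG => dddS => dddSdm => dddddm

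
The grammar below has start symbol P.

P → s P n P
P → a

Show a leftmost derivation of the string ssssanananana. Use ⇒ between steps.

P ⇒ sPnP ⇒ ssPnPnP ⇒ sssPnPnPnP ⇒ ssssPnPnPnPnP ⇒ ssssanPnPnPnP ⇒ ssssananPnPnP ⇒ ssssanananPnP ⇒ ssssananananP ⇒ ssssanananana

P ⇒ sPnP   [P → s P n P]
sPnP ⇒ ssPnPnP   [P → s P n P]
ssPnPnP ⇒ sssPnPnPnP   [P → s P n P]
sssPnPnPnP ⇒ ssssPnPnPnPnP   [P → s P n P]
ssssPnPnPnPnP ⇒ ssssanPnPnPnP   [P → a]
ssssanPnPnPnP ⇒ ssssananPnPnP   [P → a]
ssssananPnPnP ⇒ ssssanananPnP   [P → a]
ssssanananPnP ⇒ ssssananananP   [P → a]
ssssananananP ⇒ ssssanananana   [P → a]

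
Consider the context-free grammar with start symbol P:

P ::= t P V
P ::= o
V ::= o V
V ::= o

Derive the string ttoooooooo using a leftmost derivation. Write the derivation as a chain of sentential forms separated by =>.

P => tPV   [P ::= t P V]
tPV => ttPVV   [P ::= t P V]
ttPVV => ttoVV   [P ::= o]
ttoVV => ttooVV   [V ::= o V]
ttooVV => ttoooV   [V ::= o]
ttoooV => ttooooV   [V ::= o V]
ttooooV => ttoooooV   [V ::= o V]
ttoooooV => ttooooooV   [V ::= o V]
ttooooooV => ttoooooooV   [V ::= o V]
ttoooooooV => ttoooooooo   [V ::= o]

P => tPV => ttPVV => ttoVV => ttooVV => ttoooV => ttooooV => ttoooooV => ttooooooV => ttoooooooV => ttoooooooo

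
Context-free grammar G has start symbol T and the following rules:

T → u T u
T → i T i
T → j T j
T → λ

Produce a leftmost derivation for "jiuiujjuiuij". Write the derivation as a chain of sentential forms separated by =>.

T => jTj => jiTij => jiuTuij => jiuiTiuij => jiuiuTuiuij => jiuiujTjuiuij => jiuiujjuiuij

T => jTj   [T → j T j]
jTj => jiTij   [T → i T i]
jiTij => jiuTuij   [T → u T u]
jiuTuij => jiuiTiuij   [T → i T i]
jiuiTiuij => jiuiuTuiuij   [T → u T u]
jiuiuTuiuij => jiuiujTjuiuij   [T → j T j]
jiuiujTjuiuij => jiuiujjuiuij   [T → λ]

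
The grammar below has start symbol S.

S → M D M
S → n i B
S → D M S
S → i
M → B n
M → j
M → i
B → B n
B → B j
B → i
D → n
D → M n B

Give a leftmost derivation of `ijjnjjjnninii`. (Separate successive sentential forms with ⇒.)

S⇒MDM⇒BnDM⇒BnnDM⇒BjnnDM⇒BjjnnDM⇒BjjjnnDM⇒BnjjjnnDM⇒BjnjjjnnDM⇒BjjnjjjnnDM⇒ijjnjjjnnDM⇒ijjnjjjnnMnBM⇒ijjnjjjnninBM⇒ijjnjjjnniniM⇒ijjnjjjnninii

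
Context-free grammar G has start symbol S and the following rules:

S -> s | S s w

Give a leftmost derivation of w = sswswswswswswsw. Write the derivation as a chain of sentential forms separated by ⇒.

S ⇒ Ssw ⇒ Sswsw ⇒ Sswswsw ⇒ Sswswswsw ⇒ Sswswswswsw ⇒ Sswswswswswsw ⇒ Sswswswswswswsw ⇒ sswswswswswswsw

S ⇒ Ssw   [S -> S s w]
Ssw ⇒ Sswsw   [S -> S s w]
Sswsw ⇒ Sswswsw   [S -> S s w]
Sswswsw ⇒ Sswswswsw   [S -> S s w]
Sswswswsw ⇒ Sswswswswsw   [S -> S s w]
Sswswswswsw ⇒ Sswswswswswsw   [S -> S s w]
Sswswswswswsw ⇒ Sswswswswswswsw   [S -> S s w]
Sswswswswswswsw ⇒ sswswswswswswsw   [S -> s]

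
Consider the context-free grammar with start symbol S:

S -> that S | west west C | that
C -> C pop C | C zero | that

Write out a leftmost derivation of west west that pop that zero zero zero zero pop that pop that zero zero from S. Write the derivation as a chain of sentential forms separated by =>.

S => west west C => west west C pop C => west west C pop C pop C => west west that pop C pop C => west west that pop C pop C pop C => west west that pop C zero pop C pop C => west west that pop C zero zero pop C pop C => west west that pop C zero zero zero pop C pop C => west west that pop C zero zero zero zero pop C pop C => west west that pop that zero zero zero zero pop C pop C => west west that pop that zero zero zero zero pop that pop C => west west that pop that zero zero zero zero pop that pop C zero => west west that pop that zero zero zero zero pop that pop C zero zero => west west that pop that zero zero zero zero pop that pop that zero zero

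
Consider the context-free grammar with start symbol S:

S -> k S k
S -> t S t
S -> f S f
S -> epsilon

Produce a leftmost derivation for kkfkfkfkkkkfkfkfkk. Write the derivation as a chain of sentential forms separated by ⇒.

S ⇒ kSk   [S -> k S k]
kSk ⇒ kkSkk   [S -> k S k]
kkSkk ⇒ kkfSfkk   [S -> f S f]
kkfSfkk ⇒ kkfkSkfkk   [S -> k S k]
kkfkSkfkk ⇒ kkfkfSfkfkk   [S -> f S f]
kkfkfSfkfkk ⇒ kkfkfkSkfkfkk   [S -> k S k]
kkfkfkSkfkfkk ⇒ kkfkfkfSfkfkfkk   [S -> f S f]
kkfkfkfSfkfkfkk ⇒ kkfkfkfkSkfkfkfkk   [S -> k S k]
kkfkfkfkSkfkfkfkk ⇒ kkfkfkfkkSkkfkfkfkk   [S -> k S k]
kkfkfkfkkSkkfkfkfkk ⇒ kkfkfkfkkkkfkfkfkk   [S -> epsilon]

S ⇒ kSk ⇒ kkSkk ⇒ kkfSfkk ⇒ kkfkSkfkk ⇒ kkfkfSfkfkk ⇒ kkfkfkSkfkfkk ⇒ kkfkfkfSfkfkfkk ⇒ kkfkfkfkSkfkfkfkk ⇒ kkfkfkfkkSkkfkfkfkk ⇒ kkfkfkfkkkkfkfkfkk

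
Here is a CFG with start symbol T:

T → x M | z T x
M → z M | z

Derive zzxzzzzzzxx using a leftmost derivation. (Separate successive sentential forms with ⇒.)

T ⇒ zTx   [T → z T x]
zTx ⇒ zzTxx   [T → z T x]
zzTxx ⇒ zzxMxx   [T → x M]
zzxMxx ⇒ zzxzMxx   [M → z M]
zzxzMxx ⇒ zzxzzMxx   [M → z M]
zzxzzMxx ⇒ zzxzzzMxx   [M → z M]
zzxzzzMxx ⇒ zzxzzzzMxx   [M → z M]
zzxzzzzMxx ⇒ zzxzzzzzMxx   [M → z M]
zzxzzzzzMxx ⇒ zzxzzzzzzxx   [M → z]

T ⇒ zTx ⇒ zzTxx ⇒ zzxMxx ⇒ zzxzMxx ⇒ zzxzzMxx ⇒ zzxzzzMxx ⇒ zzxzzzzMxx ⇒ zzxzzzzzMxx ⇒ zzxzzzzzzxx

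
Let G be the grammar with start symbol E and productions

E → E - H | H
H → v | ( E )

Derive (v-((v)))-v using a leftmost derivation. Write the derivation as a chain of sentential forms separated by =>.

E => E-H => H-H => (E)-H => (E-H)-H => (H-H)-H => (v-H)-H => (v-(E))-H => (v-(H))-H => (v-((E)))-H => (v-((H)))-H => (v-((v)))-H => (v-((v)))-v

E => E-H   [E → E - H]
E-H => H-H   [E → H]
H-H => (E)-H   [H → ( E )]
(E)-H => (E-H)-H   [E → E - H]
(E-H)-H => (H-H)-H   [E → H]
(H-H)-H => (v-H)-H   [H → v]
(v-H)-H => (v-(E))-H   [H → ( E )]
(v-(E))-H => (v-(H))-H   [E → H]
(v-(H))-H => (v-((E)))-H   [H → ( E )]
(v-((E)))-H => (v-((H)))-H   [E → H]
(v-((H)))-H => (v-((v)))-H   [H → v]
(v-((v)))-H => (v-((v)))-v   [H → v]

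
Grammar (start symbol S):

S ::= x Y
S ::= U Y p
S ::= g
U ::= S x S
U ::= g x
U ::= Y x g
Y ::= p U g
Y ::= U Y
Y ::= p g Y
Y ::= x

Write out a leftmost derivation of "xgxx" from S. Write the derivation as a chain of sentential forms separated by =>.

S=>xY=>xUY=>xgxY=>xgxx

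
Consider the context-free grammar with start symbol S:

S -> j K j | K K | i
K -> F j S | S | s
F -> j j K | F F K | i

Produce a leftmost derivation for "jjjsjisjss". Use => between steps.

S => KK => SK => KKK => SKK => jKjKK => jSjKK => jKKjKK => jFjSKjKK => jjjKjSKjKK => jjjsjSKjKK => jjjsjiKjKK => jjjsjisjKK => jjjsjisjsK => jjjsjisjss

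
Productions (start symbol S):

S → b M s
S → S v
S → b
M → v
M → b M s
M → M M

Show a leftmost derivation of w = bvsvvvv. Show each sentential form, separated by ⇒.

S ⇒ Sv   [S → S v]
Sv ⇒ Svv   [S → S v]
Svv ⇒ Svvv   [S → S v]
Svvv ⇒ Svvvv   [S → S v]
Svvvv ⇒ bMsvvvv   [S → b M s]
bMsvvvv ⇒ bvsvvvv   [M → v]

S⇒Sv⇒Svv⇒Svvv⇒Svvvv⇒bMsvvvv⇒bvsvvvv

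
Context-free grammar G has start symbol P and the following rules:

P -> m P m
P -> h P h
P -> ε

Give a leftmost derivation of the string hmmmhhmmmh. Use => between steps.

P => hPh => hmPmh => hmmPmmh => hmmmPmmmh => hmmmhPhmmmh => hmmmhhmmmh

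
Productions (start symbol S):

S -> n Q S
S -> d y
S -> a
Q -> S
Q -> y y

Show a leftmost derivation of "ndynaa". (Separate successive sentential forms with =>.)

S => nQS   [S -> n Q S]
nQS => nSS   [Q -> S]
nSS => ndyS   [S -> d y]
ndyS => ndynQS   [S -> n Q S]
ndynQS => ndynSS   [Q -> S]
ndynSS => ndynaS   [S -> a]
ndynaS => ndynaa   [S -> a]

S=>nQS=>nSS=>ndyS=>ndynQS=>ndynSS=>ndynaS=>ndynaa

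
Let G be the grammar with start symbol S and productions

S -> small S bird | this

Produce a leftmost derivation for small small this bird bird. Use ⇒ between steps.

S ⇒ small S bird ⇒ small small S bird bird ⇒ small small this bird bird

S ⇒ small S bird   [S -> small S bird]
small S bird ⇒ small small S bird bird   [S -> small S bird]
small small S bird bird ⇒ small small this bird bird   [S -> this]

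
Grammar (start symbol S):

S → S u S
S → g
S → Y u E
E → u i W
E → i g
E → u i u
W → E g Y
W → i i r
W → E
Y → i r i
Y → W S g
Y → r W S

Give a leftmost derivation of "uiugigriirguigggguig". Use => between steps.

S => YuE => WSguE => EgYSguE => uiugYSguE => uiugWSgSguE => uiugESgSguE => uiugigSgSguE => uiugigYuEgSguE => uiugigrWSuEgSguE => uiugigriirSuEgSguE => uiugigriirguEgSguE => uiugigriirguiggSguE => uiugigriirguigggguE => uiugigriirguigggguig

S => YuE   [S → Y u E]
YuE => WSguE   [Y → W S g]
WSguE => EgYSguE   [W → E g Y]
EgYSguE => uiugYSguE   [E → u i u]
uiugYSguE => uiugWSgSguE   [Y → W S g]
uiugWSgSguE => uiugESgSguE   [W → E]
uiugESgSguE => uiugigSgSguE   [E → i g]
uiugigSgSguE => uiugigYuEgSguE   [S → Y u E]
uiugigYuEgSguE => uiugigrWSuEgSguE   [Y → r W S]
uiugigrWSuEgSguE => uiugigriirSuEgSguE   [W → i i r]
uiugigriirSuEgSguE => uiugigriirguEgSguE   [S → g]
uiugigriirguEgSguE => uiugigriirguiggSguE   [E → i g]
uiugigriirguiggSguE => uiugigriirguigggguE   [S → g]
uiugigriirguigggguE => uiugigriirguigggguig   [E → i g]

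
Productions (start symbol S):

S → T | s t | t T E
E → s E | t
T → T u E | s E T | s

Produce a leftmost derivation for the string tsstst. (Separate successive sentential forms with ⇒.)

S⇒tTE⇒tsETE⇒tssETE⇒tsstTE⇒tsstsE⇒tsstst

S ⇒ tTE   [S → t T E]
tTE ⇒ tsETE   [T → s E T]
tsETE ⇒ tssETE   [E → s E]
tssETE ⇒ tsstTE   [E → t]
tsstTE ⇒ tsstsE   [T → s]
tsstsE ⇒ tsstst   [E → t]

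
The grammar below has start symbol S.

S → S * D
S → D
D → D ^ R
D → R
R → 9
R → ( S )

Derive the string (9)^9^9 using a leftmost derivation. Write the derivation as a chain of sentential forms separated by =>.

S=>D=>D^R=>D^R^R=>R^R^R=>(S)^R^R=>(D)^R^R=>(R)^R^R=>(9)^R^R=>(9)^9^R=>(9)^9^9

S => D   [S → D]
D => D^R   [D → D ^ R]
D^R => D^R^R   [D → D ^ R]
D^R^R => R^R^R   [D → R]
R^R^R => (S)^R^R   [R → ( S )]
(S)^R^R => (D)^R^R   [S → D]
(D)^R^R => (R)^R^R   [D → R]
(R)^R^R => (9)^R^R   [R → 9]
(9)^R^R => (9)^9^R   [R → 9]
(9)^9^R => (9)^9^9   [R → 9]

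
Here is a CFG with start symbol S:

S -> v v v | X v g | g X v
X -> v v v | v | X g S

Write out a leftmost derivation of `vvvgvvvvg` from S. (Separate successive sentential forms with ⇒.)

S⇒Xvg⇒XgSvg⇒vvvgSvg⇒vvvgvvvvg

S ⇒ Xvg   [S -> X v g]
Xvg ⇒ XgSvg   [X -> X g S]
XgSvg ⇒ vvvgSvg   [X -> v v v]
vvvgSvg ⇒ vvvgvvvvg   [S -> v v v]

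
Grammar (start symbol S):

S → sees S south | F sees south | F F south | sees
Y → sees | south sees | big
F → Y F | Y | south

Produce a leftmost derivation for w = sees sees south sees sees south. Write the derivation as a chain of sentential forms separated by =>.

S => F sees south => Y F sees south => sees F sees south => sees Y F sees south => sees sees F sees south => sees sees Y sees south => sees sees south sees sees south

S => F sees south   [S → F sees south]
F sees south => Y F sees south   [F → Y F]
Y F sees south => sees F sees south   [Y → sees]
sees F sees south => sees Y F sees south   [F → Y F]
sees Y F sees south => sees sees F sees south   [Y → sees]
sees sees F sees south => sees sees Y sees south   [F → Y]
sees sees Y sees south => sees sees south sees sees south   [Y → south sees]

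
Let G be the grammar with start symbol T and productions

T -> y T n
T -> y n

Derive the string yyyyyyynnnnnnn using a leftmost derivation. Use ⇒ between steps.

T ⇒ yTn   [T -> y T n]
yTn ⇒ yyTnn   [T -> y T n]
yyTnn ⇒ yyyTnnn   [T -> y T n]
yyyTnnn ⇒ yyyyTnnnn   [T -> y T n]
yyyyTnnnn ⇒ yyyyyTnnnnn   [T -> y T n]
yyyyyTnnnnn ⇒ yyyyyyTnnnnnn   [T -> y T n]
yyyyyyTnnnnnn ⇒ yyyyyyynnnnnnn   [T -> y n]

T⇒yTn⇒yyTnn⇒yyyTnnn⇒yyyyTnnnn⇒yyyyyTnnnnn⇒yyyyyyTnnnnnn⇒yyyyyyynnnnnnn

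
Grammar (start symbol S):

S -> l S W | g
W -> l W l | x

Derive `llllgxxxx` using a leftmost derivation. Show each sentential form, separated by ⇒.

S⇒lSW⇒llSWW⇒lllSWWW⇒llllSWWWW⇒llllgWWWW⇒llllgxWWW⇒llllgxxWW⇒llllgxxxW⇒llllgxxxx

S ⇒ lSW   [S -> l S W]
lSW ⇒ llSWW   [S -> l S W]
llSWW ⇒ lllSWWW   [S -> l S W]
lllSWWW ⇒ llllSWWWW   [S -> l S W]
llllSWWWW ⇒ llllgWWWW   [S -> g]
llllgWWWW ⇒ llllgxWWW   [W -> x]
llllgxWWW ⇒ llllgxxWW   [W -> x]
llllgxxWW ⇒ llllgxxxW   [W -> x]
llllgxxxW ⇒ llllgxxxx   [W -> x]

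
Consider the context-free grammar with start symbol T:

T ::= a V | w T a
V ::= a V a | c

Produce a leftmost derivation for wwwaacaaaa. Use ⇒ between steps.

T ⇒ wTa ⇒ wwTaa ⇒ wwwTaaa ⇒ wwwaVaaa ⇒ wwwaaVaaaa ⇒ wwwaacaaaa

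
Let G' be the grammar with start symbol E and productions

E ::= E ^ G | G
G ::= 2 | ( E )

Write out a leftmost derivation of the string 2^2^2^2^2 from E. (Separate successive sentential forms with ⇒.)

E ⇒ E^G   [E ::= E ^ G]
E^G ⇒ E^G^G   [E ::= E ^ G]
E^G^G ⇒ E^G^G^G   [E ::= E ^ G]
E^G^G^G ⇒ E^G^G^G^G   [E ::= E ^ G]
E^G^G^G^G ⇒ G^G^G^G^G   [E ::= G]
G^G^G^G^G ⇒ 2^G^G^G^G   [G ::= 2]
2^G^G^G^G ⇒ 2^2^G^G^G   [G ::= 2]
2^2^G^G^G ⇒ 2^2^2^G^G   [G ::= 2]
2^2^2^G^G ⇒ 2^2^2^2^G   [G ::= 2]
2^2^2^2^G ⇒ 2^2^2^2^2   [G ::= 2]

E ⇒ E^G ⇒ E^G^G ⇒ E^G^G^G ⇒ E^G^G^G^G ⇒ G^G^G^G^G ⇒ 2^G^G^G^G ⇒ 2^2^G^G^G ⇒ 2^2^2^G^G ⇒ 2^2^2^2^G ⇒ 2^2^2^2^2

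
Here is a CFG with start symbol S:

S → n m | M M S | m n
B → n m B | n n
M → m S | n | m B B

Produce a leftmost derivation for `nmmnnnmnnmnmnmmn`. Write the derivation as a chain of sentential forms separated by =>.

S => MMS => nMS => nmSS => nmMMSS => nmmBBMSS => nmmnnBMSS => nmmnnnmBMSS => nmmnnnmnnMSS => nmmnnnmnnmSSS => nmmnnnmnnmnmSS => nmmnnnmnnmnmnmS => nmmnnnmnnmnmnmmn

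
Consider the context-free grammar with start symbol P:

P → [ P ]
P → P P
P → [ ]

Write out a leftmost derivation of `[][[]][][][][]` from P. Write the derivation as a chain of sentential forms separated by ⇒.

P ⇒ PP ⇒ PPP ⇒ PPPP ⇒ PPPPP ⇒ []PPPP ⇒ []PPPPP ⇒ [][P]PPPP ⇒ [][[]]PPPP ⇒ [][[]][]PPP ⇒ [][[]][][]PP ⇒ [][[]][][][]P ⇒ [][[]][][][][]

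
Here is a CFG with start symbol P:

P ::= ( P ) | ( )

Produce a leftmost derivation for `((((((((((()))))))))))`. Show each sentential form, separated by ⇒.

P ⇒ (P) ⇒ ((P)) ⇒ (((P))) ⇒ ((((P)))) ⇒ (((((P))))) ⇒ ((((((P)))))) ⇒ (((((((P))))))) ⇒ ((((((((P)))))))) ⇒ (((((((((P))))))))) ⇒ ((((((((((P)))))))))) ⇒ ((((((((((()))))))))))

P ⇒ (P)   [P ::= ( P )]
(P) ⇒ ((P))   [P ::= ( P )]
((P)) ⇒ (((P)))   [P ::= ( P )]
(((P))) ⇒ ((((P))))   [P ::= ( P )]
((((P)))) ⇒ (((((P)))))   [P ::= ( P )]
(((((P))))) ⇒ ((((((P))))))   [P ::= ( P )]
((((((P)))))) ⇒ (((((((P)))))))   [P ::= ( P )]
(((((((P))))))) ⇒ ((((((((P))))))))   [P ::= ( P )]
((((((((P)))))))) ⇒ (((((((((P)))))))))   [P ::= ( P )]
(((((((((P))))))))) ⇒ ((((((((((P))))))))))   [P ::= ( P )]
((((((((((P)))))))))) ⇒ ((((((((((()))))))))))   [P ::= ( )]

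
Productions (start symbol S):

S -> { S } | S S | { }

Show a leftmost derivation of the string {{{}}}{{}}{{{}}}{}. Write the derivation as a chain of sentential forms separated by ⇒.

S⇒SS⇒SSS⇒{S}SS⇒{{S}}SS⇒{{{}}}SS⇒{{{}}}SSS⇒{{{}}}{S}SS⇒{{{}}}{{}}SS⇒{{{}}}{{}}{S}S⇒{{{}}}{{}}{{S}}S⇒{{{}}}{{}}{{{}}}S⇒{{{}}}{{}}{{{}}}{}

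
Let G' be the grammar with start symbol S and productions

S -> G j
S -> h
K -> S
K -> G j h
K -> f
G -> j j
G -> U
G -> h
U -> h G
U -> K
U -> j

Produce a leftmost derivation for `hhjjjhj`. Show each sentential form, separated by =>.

S => Gj => Uj => hGj => hUj => hKj => hGjhj => hUjhj => hhGjhj => hhjjjhj

S => Gj   [S -> G j]
Gj => Uj   [G -> U]
Uj => hGj   [U -> h G]
hGj => hUj   [G -> U]
hUj => hKj   [U -> K]
hKj => hGjhj   [K -> G j h]
hGjhj => hUjhj   [G -> U]
hUjhj => hhGjhj   [U -> h G]
hhGjhj => hhjjjhj   [G -> j j]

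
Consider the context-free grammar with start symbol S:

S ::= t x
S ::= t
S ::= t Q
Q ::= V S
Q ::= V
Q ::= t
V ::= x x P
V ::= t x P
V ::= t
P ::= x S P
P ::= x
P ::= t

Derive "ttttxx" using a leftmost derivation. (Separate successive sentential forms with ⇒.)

S ⇒ tQ ⇒ tVS ⇒ ttS ⇒ tttQ ⇒ tttV ⇒ ttttxP ⇒ ttttxx

S ⇒ tQ   [S ::= t Q]
tQ ⇒ tVS   [Q ::= V S]
tVS ⇒ ttS   [V ::= t]
ttS ⇒ tttQ   [S ::= t Q]
tttQ ⇒ tttV   [Q ::= V]
tttV ⇒ ttttxP   [V ::= t x P]
ttttxP ⇒ ttttxx   [P ::= x]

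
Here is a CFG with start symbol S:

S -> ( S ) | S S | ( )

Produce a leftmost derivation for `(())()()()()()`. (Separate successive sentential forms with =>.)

S => SS => SSS => SSSS => SSSSS => SSSSSS => (S)SSSSS => (())SSSSS => (())()SSSS => (())()()SSS => (())()()()SS => (())()()()()S => (())()()()()()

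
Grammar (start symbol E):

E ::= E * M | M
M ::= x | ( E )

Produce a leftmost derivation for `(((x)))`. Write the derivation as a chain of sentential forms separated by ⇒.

E ⇒ M ⇒ (E) ⇒ (M) ⇒ ((E)) ⇒ ((M)) ⇒ (((E))) ⇒ (((M))) ⇒ (((x)))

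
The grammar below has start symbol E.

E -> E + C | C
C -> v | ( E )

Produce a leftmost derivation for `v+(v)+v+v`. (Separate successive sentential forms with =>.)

E => E+C => E+C+C => E+C+C+C => C+C+C+C => v+C+C+C => v+(E)+C+C => v+(C)+C+C => v+(v)+C+C => v+(v)+v+C => v+(v)+v+v

E => E+C   [E -> E + C]
E+C => E+C+C   [E -> E + C]
E+C+C => E+C+C+C   [E -> E + C]
E+C+C+C => C+C+C+C   [E -> C]
C+C+C+C => v+C+C+C   [C -> v]
v+C+C+C => v+(E)+C+C   [C -> ( E )]
v+(E)+C+C => v+(C)+C+C   [E -> C]
v+(C)+C+C => v+(v)+C+C   [C -> v]
v+(v)+C+C => v+(v)+v+C   [C -> v]
v+(v)+v+C => v+(v)+v+v   [C -> v]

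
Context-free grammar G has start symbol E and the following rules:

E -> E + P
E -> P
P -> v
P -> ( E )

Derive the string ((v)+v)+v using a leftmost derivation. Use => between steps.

E => E+P => P+P => (E)+P => (E+P)+P => (P+P)+P => ((E)+P)+P => ((P)+P)+P => ((v)+P)+P => ((v)+v)+P => ((v)+v)+v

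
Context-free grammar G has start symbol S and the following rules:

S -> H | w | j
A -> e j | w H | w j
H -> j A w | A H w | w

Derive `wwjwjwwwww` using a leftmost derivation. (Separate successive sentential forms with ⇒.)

S⇒H⇒AHw⇒wHHw⇒wAHwHw⇒wwjHwHw⇒wwjAHwwHw⇒wwjwjHwwHw⇒wwjwjwwwHw⇒wwjwjwwwww

S ⇒ H   [S -> H]
H ⇒ AHw   [H -> A H w]
AHw ⇒ wHHw   [A -> w H]
wHHw ⇒ wAHwHw   [H -> A H w]
wAHwHw ⇒ wwjHwHw   [A -> w j]
wwjHwHw ⇒ wwjAHwwHw   [H -> A H w]
wwjAHwwHw ⇒ wwjwjHwwHw   [A -> w j]
wwjwjHwwHw ⇒ wwjwjwwwHw   [H -> w]
wwjwjwwwHw ⇒ wwjwjwwwww   [H -> w]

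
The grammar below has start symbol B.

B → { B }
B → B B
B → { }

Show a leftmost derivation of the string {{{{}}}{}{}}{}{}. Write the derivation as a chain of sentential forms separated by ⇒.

B ⇒ BB   [B → B B]
BB ⇒ BBB   [B → B B]
BBB ⇒ {B}BB   [B → { B }]
{B}BB ⇒ {BB}BB   [B → B B]
{BB}BB ⇒ {BBB}BB   [B → B B]
{BBB}BB ⇒ {{B}BB}BB   [B → { B }]
{{B}BB}BB ⇒ {{{B}}BB}BB   [B → { B }]
{{{B}}BB}BB ⇒ {{{{}}}BB}BB   [B → { }]
{{{{}}}BB}BB ⇒ {{{{}}}{}B}BB   [B → { }]
{{{{}}}{}B}BB ⇒ {{{{}}}{}{}}BB   [B → { }]
{{{{}}}{}{}}BB ⇒ {{{{}}}{}{}}{}B   [B → { }]
{{{{}}}{}{}}{}B ⇒ {{{{}}}{}{}}{}{}   [B → { }]

B ⇒ BB ⇒ BBB ⇒ {B}BB ⇒ {BB}BB ⇒ {BBB}BB ⇒ {{B}BB}BB ⇒ {{{B}}BB}BB ⇒ {{{{}}}BB}BB ⇒ {{{{}}}{}B}BB ⇒ {{{{}}}{}{}}BB ⇒ {{{{}}}{}{}}{}B ⇒ {{{{}}}{}{}}{}{}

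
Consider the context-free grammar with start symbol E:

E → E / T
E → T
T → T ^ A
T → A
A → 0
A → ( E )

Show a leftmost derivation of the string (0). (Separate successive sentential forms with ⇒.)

E ⇒ T ⇒ A ⇒ (E) ⇒ (T) ⇒ (A) ⇒ (0)

E ⇒ T   [E → T]
T ⇒ A   [T → A]
A ⇒ (E)   [A → ( E )]
(E) ⇒ (T)   [E → T]
(T) ⇒ (A)   [T → A]
(A) ⇒ (0)   [A → 0]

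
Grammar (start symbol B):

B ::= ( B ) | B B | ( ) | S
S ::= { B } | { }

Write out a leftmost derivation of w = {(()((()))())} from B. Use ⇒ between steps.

B ⇒ S   [B ::= S]
S ⇒ {B}   [S ::= { B }]
{B} ⇒ {(B)}   [B ::= ( B )]
{(B)} ⇒ {(BB)}   [B ::= B B]
{(BB)} ⇒ {(BBB)}   [B ::= B B]
{(BBB)} ⇒ {(()BB)}   [B ::= ( )]
{(()BB)} ⇒ {(()(B)B)}   [B ::= ( B )]
{(()(B)B)} ⇒ {(()((B))B)}   [B ::= ( B )]
{(()((B))B)} ⇒ {(()((()))B)}   [B ::= ( )]
{(()((()))B)} ⇒ {(()((()))())}   [B ::= ( )]

B⇒S⇒{B}⇒{(B)}⇒{(BB)}⇒{(BBB)}⇒{(()BB)}⇒{(()(B)B)}⇒{(()((B))B)}⇒{(()((()))B)}⇒{(()((()))())}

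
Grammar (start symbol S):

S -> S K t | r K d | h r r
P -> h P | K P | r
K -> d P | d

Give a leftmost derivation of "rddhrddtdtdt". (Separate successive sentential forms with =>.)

S=>SKt=>SKtKt=>SKtKtKt=>rKdKtKtKt=>rdPdKtKtKt=>rdKPdKtKtKt=>rddPdKtKtKt=>rddhPdKtKtKt=>rddhrdKtKtKt=>rddhrddtKtKt=>rddhrddtdtKt=>rddhrddtdtdt

S => SKt   [S -> S K t]
SKt => SKtKt   [S -> S K t]
SKtKt => SKtKtKt   [S -> S K t]
SKtKtKt => rKdKtKtKt   [S -> r K d]
rKdKtKtKt => rdPdKtKtKt   [K -> d P]
rdPdKtKtKt => rdKPdKtKtKt   [P -> K P]
rdKPdKtKtKt => rddPdKtKtKt   [K -> d]
rddPdKtKtKt => rddhPdKtKtKt   [P -> h P]
rddhPdKtKtKt => rddhrdKtKtKt   [P -> r]
rddhrdKtKtKt => rddhrddtKtKt   [K -> d]
rddhrddtKtKt => rddhrddtdtKt   [K -> d]
rddhrddtdtKt => rddhrddtdtdt   [K -> d]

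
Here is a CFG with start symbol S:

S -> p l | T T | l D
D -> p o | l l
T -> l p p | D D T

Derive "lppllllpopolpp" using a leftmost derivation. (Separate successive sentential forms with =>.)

S=>TT=>lppT=>lppDDT=>lppllDT=>lppllllT=>lppllllDDT=>lppllllpoDT=>lppllllpopoT=>lppllllpopolpp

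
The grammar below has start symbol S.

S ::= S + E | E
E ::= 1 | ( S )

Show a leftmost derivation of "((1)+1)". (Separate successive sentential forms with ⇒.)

S⇒E⇒(S)⇒(S+E)⇒(E+E)⇒((S)+E)⇒((E)+E)⇒((1)+E)⇒((1)+1)

S ⇒ E   [S ::= E]
E ⇒ (S)   [E ::= ( S )]
(S) ⇒ (S+E)   [S ::= S + E]
(S+E) ⇒ (E+E)   [S ::= E]
(E+E) ⇒ ((S)+E)   [E ::= ( S )]
((S)+E) ⇒ ((E)+E)   [S ::= E]
((E)+E) ⇒ ((1)+E)   [E ::= 1]
((1)+E) ⇒ ((1)+1)   [E ::= 1]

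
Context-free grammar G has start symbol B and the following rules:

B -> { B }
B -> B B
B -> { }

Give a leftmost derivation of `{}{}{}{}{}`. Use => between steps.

B => BB => BBB => BBBB => BBBBB => {}BBBB => {}{}BBB => {}{}{}BB => {}{}{}{}B => {}{}{}{}{}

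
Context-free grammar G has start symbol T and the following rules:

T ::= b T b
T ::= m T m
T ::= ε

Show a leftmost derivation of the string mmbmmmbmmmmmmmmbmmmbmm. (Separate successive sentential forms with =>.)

T => mTm => mmTmm => mmbTbmm => mmbmTmbmm => mmbmmTmmbmm => mmbmmmTmmmbmm => mmbmmmbTbmmmbmm => mmbmmmbmTmbmmmbmm => mmbmmmbmmTmmbmmmbmm => mmbmmmbmmmTmmmbmmmbmm => mmbmmmbmmmmTmmmmbmmmbmm => mmbmmmbmmmmmmmmbmmmbmm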